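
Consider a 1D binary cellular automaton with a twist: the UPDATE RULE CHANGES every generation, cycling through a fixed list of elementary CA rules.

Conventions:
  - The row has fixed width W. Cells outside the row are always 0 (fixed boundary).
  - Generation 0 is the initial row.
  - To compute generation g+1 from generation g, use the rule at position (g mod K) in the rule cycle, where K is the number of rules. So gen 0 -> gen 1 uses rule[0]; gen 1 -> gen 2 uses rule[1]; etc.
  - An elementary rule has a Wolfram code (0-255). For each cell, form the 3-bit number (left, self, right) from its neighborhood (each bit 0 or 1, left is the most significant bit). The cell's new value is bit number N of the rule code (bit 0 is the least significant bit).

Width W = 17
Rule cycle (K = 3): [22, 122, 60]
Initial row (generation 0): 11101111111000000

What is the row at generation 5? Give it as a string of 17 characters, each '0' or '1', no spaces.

Answer: 00000000101001010

Derivation:
Gen 0: 11101111111000000
Gen 1 (rule 22): 00000000000100000
Gen 2 (rule 122): 00000000001010000
Gen 3 (rule 60): 00000000001111000
Gen 4 (rule 22): 00000000010000100
Gen 5 (rule 122): 00000000101001010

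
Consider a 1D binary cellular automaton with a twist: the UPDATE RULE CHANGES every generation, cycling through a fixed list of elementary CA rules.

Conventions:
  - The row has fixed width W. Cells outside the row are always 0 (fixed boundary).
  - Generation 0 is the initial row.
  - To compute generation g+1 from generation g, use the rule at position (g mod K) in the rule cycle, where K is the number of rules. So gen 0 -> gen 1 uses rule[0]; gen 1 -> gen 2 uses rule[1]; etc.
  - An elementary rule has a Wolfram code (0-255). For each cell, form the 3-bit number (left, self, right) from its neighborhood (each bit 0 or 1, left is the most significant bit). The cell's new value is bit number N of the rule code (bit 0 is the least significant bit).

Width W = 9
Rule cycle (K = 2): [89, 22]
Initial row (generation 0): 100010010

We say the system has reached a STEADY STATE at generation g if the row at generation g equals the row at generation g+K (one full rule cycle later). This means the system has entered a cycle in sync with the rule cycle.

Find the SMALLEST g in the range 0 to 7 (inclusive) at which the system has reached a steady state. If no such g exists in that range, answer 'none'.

Answer: 6

Derivation:
Gen 0: 100010010
Gen 1 (rule 89): 011001001
Gen 2 (rule 22): 100111111
Gen 3 (rule 89): 010100001
Gen 4 (rule 22): 110110011
Gen 5 (rule 89): 110111011
Gen 6 (rule 22): 000000000
Gen 7 (rule 89): 111111111
Gen 8 (rule 22): 000000000
Gen 9 (rule 89): 111111111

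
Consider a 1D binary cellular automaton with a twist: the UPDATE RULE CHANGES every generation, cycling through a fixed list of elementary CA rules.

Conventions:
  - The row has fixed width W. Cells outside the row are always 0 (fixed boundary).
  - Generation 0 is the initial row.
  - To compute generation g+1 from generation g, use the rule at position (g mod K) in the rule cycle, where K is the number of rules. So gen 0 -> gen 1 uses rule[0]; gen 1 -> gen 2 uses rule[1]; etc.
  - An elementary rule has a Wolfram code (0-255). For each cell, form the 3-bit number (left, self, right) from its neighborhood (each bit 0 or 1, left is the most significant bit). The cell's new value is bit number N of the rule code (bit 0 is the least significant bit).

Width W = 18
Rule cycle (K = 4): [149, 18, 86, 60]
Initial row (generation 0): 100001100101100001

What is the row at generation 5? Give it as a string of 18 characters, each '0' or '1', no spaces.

Answer: 110100000000001111

Derivation:
Gen 0: 100001100101100001
Gen 1 (rule 149): 111100010100011101
Gen 2 (rule 18): 000010100010100000
Gen 3 (rule 86): 000110110110110000
Gen 4 (rule 60): 000101101101101000
Gen 5 (rule 149): 110100000000001111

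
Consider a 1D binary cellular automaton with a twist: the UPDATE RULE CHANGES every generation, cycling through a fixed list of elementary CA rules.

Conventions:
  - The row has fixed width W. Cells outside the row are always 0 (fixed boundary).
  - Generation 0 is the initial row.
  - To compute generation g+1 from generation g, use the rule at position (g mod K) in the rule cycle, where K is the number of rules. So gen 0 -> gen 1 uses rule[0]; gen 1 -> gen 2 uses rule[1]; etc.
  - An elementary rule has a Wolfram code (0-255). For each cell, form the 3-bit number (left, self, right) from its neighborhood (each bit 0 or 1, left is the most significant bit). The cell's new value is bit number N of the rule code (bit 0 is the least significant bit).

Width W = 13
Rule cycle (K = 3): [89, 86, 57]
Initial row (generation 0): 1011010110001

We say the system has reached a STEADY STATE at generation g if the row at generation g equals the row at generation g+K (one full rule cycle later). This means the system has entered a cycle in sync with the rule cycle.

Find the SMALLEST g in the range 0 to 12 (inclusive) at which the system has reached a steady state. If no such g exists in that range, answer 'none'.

Answer: none

Derivation:
Gen 0: 1011010110001
Gen 1 (rule 89): 0011000111100
Gen 2 (rule 86): 0101101000110
Gen 3 (rule 57): 0011010110101
Gen 4 (rule 89): 1011000110000
Gen 5 (rule 86): 1001101011000
Gen 6 (rule 57): 0101010110111
Gen 7 (rule 89): 0000000110101
Gen 8 (rule 86): 0000001010101
Gen 9 (rule 57): 1111100101010
Gen 10 (rule 89): 1000110000001
Gen 11 (rule 86): 1101011000011
Gen 12 (rule 57): 1010110111010
Gen 13 (rule 89): 0000110101001
Gen 14 (rule 86): 0001010101111
Gen 15 (rule 57): 1100101011000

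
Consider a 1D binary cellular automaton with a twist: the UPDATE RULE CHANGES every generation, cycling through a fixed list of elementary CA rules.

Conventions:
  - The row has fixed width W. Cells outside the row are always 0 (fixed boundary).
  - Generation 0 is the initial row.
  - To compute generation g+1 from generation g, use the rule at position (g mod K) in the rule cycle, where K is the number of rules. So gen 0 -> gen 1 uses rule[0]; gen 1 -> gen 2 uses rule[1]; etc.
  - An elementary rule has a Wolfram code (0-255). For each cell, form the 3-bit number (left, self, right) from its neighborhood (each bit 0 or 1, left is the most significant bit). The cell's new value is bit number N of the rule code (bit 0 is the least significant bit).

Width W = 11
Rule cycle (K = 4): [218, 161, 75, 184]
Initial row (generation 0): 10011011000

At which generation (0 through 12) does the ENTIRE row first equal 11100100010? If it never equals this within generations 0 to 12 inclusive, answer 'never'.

Gen 0: 10011011000
Gen 1 (rule 218): 01111011100
Gen 2 (rule 161): 00110101001
Gen 3 (rule 75): 11110000010
Gen 4 (rule 184): 11101000001
Gen 5 (rule 218): 11100100010
Gen 6 (rule 161): 01000001000
Gen 7 (rule 75): 10011110011
Gen 8 (rule 184): 01011101010
Gen 9 (rule 218): 10011100001
Gen 10 (rule 161): 00001001100
Gen 11 (rule 75): 11110011101
Gen 12 (rule 184): 11101011010

Answer: 5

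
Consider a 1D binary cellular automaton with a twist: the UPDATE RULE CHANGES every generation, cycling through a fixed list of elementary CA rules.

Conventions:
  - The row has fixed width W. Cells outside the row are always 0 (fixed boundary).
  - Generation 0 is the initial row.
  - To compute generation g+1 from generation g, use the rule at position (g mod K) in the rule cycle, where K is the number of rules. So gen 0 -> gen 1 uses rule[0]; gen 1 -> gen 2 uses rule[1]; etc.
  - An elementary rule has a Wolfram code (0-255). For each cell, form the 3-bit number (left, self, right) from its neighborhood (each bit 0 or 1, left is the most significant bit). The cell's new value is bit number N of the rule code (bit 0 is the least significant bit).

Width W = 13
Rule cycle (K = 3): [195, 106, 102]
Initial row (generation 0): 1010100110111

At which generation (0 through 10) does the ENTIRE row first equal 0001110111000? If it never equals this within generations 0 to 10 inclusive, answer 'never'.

Gen 0: 1010100110111
Gen 1 (rule 195): 0000001010011
Gen 2 (rule 106): 0000010100111
Gen 3 (rule 102): 0000111101001
Gen 4 (rule 195): 1111011100010
Gen 5 (rule 106): 1001110100100
Gen 6 (rule 102): 1010011101100
Gen 7 (rule 195): 0000101100101
Gen 8 (rule 106): 0001011101010
Gen 9 (rule 102): 0011100111110
Gen 10 (rule 195): 1101101011110

Answer: never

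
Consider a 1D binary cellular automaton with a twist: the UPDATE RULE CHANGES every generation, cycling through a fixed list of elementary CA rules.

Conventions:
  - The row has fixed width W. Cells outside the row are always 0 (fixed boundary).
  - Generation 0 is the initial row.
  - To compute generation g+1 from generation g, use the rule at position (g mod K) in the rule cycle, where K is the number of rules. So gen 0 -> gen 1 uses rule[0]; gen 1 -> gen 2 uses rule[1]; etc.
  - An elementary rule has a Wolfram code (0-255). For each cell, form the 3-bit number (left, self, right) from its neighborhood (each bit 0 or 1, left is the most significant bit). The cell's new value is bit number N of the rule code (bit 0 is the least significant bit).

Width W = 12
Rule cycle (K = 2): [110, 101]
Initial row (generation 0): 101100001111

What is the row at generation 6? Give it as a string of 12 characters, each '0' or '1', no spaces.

Answer: 101000000001

Derivation:
Gen 0: 101100001111
Gen 1 (rule 110): 111100011001
Gen 2 (rule 101): 000101001001
Gen 3 (rule 110): 001111011011
Gen 4 (rule 101): 100001101101
Gen 5 (rule 110): 100011111111
Gen 6 (rule 101): 101000000001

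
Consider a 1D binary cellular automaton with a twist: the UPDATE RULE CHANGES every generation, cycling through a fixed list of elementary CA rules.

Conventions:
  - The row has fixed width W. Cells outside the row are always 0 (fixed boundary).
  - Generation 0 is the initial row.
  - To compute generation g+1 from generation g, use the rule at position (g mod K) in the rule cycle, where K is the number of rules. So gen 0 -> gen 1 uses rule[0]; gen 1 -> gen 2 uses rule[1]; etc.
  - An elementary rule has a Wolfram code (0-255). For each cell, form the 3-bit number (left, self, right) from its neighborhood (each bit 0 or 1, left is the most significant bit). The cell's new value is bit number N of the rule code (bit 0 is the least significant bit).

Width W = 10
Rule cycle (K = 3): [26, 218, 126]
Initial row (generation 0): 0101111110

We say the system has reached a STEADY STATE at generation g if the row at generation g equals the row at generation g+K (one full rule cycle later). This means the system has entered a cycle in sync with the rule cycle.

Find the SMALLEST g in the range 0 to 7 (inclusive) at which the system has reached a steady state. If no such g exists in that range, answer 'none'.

Answer: none

Derivation:
Gen 0: 0101111110
Gen 1 (rule 26): 1001000001
Gen 2 (rule 218): 0110100010
Gen 3 (rule 126): 1111110111
Gen 4 (rule 26): 1000000100
Gen 5 (rule 218): 0100001010
Gen 6 (rule 126): 1110011111
Gen 7 (rule 26): 1001110000
Gen 8 (rule 218): 0111111000
Gen 9 (rule 126): 1100001100
Gen 10 (rule 26): 1010011010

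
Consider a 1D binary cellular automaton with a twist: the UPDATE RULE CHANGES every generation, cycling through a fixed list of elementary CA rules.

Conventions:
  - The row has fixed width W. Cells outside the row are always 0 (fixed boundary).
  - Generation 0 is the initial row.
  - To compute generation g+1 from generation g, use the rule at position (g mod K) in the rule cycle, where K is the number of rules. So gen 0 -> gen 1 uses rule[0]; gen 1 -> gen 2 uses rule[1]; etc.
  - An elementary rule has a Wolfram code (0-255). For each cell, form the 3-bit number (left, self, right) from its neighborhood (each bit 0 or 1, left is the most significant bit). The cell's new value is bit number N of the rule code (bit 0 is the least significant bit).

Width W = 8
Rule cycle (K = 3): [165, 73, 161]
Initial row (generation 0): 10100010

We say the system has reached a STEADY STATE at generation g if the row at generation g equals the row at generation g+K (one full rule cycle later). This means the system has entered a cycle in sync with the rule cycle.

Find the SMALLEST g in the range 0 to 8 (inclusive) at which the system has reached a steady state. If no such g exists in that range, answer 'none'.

Answer: none

Derivation:
Gen 0: 10100010
Gen 1 (rule 165): 11101010
Gen 2 (rule 73): 10100000
Gen 3 (rule 161): 01001111
Gen 4 (rule 165): 01000110
Gen 5 (rule 73): 00010110
Gen 6 (rule 161): 11001000
Gen 7 (rule 165): 00001011
Gen 8 (rule 73): 11100011
Gen 9 (rule 161): 01001000
Gen 10 (rule 165): 01001011
Gen 11 (rule 73): 00000011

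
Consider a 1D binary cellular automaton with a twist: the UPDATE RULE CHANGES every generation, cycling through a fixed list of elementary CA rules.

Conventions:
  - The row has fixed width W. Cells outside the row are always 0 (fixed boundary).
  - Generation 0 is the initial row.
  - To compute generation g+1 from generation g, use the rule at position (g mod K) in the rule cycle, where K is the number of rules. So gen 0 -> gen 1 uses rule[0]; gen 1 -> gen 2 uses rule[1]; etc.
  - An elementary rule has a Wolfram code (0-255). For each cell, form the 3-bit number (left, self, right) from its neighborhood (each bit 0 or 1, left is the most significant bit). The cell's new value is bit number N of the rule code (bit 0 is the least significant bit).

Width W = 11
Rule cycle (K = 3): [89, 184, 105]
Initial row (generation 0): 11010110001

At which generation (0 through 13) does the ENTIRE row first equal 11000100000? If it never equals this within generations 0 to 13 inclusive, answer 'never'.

Gen 0: 11010110001
Gen 1 (rule 89): 11000111100
Gen 2 (rule 184): 10100111010
Gen 3 (rule 105): 01000101100
Gen 4 (rule 89): 00110001111
Gen 5 (rule 184): 00101001110
Gen 6 (rule 105): 10010001010
Gen 7 (rule 89): 01001100001
Gen 8 (rule 184): 00101010000
Gen 9 (rule 105): 10010100111
Gen 10 (rule 89): 01000010101
Gen 11 (rule 184): 00100001010
Gen 12 (rule 105): 10001100100
Gen 13 (rule 89): 01101110011

Answer: never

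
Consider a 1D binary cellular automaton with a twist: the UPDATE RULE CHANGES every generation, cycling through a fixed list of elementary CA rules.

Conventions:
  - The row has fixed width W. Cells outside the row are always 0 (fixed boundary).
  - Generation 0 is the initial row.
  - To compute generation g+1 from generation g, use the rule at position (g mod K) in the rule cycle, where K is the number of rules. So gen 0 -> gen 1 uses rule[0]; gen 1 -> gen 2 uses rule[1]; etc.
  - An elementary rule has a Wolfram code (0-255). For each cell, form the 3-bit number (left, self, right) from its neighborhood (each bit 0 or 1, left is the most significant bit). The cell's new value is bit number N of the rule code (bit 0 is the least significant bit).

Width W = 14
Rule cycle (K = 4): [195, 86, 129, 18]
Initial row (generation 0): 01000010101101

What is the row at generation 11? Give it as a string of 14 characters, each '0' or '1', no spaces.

Gen 0: 01000010101101
Gen 1 (rule 195): 10011100000100
Gen 2 (rule 86): 11100110001110
Gen 3 (rule 129): 01000000100100
Gen 4 (rule 18): 10100001011010
Gen 5 (rule 195): 00001110001000
Gen 6 (rule 86): 00010011011100
Gen 7 (rule 129): 11000000001001
Gen 8 (rule 18): 00100000010110
Gen 9 (rule 195): 11001111100010
Gen 10 (rule 86): 01110000110111
Gen 11 (rule 129): 00100110000010

Answer: 00100110000010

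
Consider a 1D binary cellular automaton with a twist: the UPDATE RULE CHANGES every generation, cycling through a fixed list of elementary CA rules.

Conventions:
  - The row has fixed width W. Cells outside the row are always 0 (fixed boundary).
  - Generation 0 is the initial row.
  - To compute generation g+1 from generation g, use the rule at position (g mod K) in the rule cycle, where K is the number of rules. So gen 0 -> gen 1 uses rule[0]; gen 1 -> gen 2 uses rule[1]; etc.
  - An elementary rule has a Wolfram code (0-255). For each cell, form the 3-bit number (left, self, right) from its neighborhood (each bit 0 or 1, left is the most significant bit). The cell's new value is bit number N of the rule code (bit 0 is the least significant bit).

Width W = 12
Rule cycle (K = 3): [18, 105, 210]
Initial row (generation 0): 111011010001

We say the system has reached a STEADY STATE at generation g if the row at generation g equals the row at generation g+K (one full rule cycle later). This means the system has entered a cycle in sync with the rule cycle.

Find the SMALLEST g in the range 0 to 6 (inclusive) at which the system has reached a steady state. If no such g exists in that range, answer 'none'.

Answer: 4

Derivation:
Gen 0: 111011010001
Gen 1 (rule 18): 000000001010
Gen 2 (rule 105): 111111100100
Gen 3 (rule 210): 011111111010
Gen 4 (rule 18): 100000000001
Gen 5 (rule 105): 001111111100
Gen 6 (rule 210): 010111111110
Gen 7 (rule 18): 100000000001
Gen 8 (rule 105): 001111111100
Gen 9 (rule 210): 010111111110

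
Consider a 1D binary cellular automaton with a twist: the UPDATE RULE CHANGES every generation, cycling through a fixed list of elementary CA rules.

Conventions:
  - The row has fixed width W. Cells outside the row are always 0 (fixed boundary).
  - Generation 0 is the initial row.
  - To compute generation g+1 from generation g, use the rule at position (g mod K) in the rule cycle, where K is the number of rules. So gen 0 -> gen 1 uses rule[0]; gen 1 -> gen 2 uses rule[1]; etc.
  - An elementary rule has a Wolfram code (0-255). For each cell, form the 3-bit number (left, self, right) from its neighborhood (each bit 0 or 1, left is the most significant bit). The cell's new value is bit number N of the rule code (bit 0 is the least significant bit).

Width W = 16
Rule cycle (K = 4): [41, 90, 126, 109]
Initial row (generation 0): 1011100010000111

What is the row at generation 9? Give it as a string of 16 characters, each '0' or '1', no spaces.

Gen 0: 1011100010000111
Gen 1 (rule 41): 0110001000110100
Gen 2 (rule 90): 1111010101110010
Gen 3 (rule 126): 1001111111011111
Gen 4 (rule 109): 1001000001110001
Gen 5 (rule 41): 0000011101000100
Gen 6 (rule 90): 0000110100101010
Gen 7 (rule 126): 0001111111111111
Gen 8 (rule 109): 1101000000000001
Gen 9 (rule 41): 1010011111111100

Answer: 1010011111111100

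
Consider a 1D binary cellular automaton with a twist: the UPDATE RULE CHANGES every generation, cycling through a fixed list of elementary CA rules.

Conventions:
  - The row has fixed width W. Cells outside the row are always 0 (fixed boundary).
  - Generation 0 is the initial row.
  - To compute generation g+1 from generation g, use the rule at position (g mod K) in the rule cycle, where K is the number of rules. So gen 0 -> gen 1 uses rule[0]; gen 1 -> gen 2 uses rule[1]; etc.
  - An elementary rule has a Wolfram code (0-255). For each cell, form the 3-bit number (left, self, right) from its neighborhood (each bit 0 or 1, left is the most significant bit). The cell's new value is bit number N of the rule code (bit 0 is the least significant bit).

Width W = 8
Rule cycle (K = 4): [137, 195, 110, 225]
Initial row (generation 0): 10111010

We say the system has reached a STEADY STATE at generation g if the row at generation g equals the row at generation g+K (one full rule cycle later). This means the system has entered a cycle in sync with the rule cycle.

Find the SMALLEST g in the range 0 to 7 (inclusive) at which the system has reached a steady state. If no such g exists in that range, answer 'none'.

Gen 0: 10111010
Gen 1 (rule 137): 00110000
Gen 2 (rule 195): 11010111
Gen 3 (rule 110): 11111101
Gen 4 (rule 225): 01111110
Gen 5 (rule 137): 01111100
Gen 6 (rule 195): 10111101
Gen 7 (rule 110): 11100111
Gen 8 (rule 225): 01100011
Gen 9 (rule 137): 01001010
Gen 10 (rule 195): 10010000
Gen 11 (rule 110): 10110000

Answer: none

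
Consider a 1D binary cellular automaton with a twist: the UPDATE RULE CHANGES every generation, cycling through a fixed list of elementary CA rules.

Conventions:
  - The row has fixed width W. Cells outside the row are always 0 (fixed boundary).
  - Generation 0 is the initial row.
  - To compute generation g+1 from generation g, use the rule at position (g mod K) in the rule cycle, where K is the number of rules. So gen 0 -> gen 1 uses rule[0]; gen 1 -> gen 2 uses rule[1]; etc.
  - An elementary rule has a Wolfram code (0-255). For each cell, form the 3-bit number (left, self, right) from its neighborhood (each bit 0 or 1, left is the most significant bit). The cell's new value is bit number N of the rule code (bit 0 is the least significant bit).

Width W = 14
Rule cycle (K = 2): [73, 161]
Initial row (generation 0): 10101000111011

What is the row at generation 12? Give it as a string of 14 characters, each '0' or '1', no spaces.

Answer: 11111111111111

Derivation:
Gen 0: 10101000111011
Gen 1 (rule 73): 00000010101011
Gen 2 (rule 161): 11111001010100
Gen 3 (rule 73): 10001000000001
Gen 4 (rule 161): 00100011111100
Gen 5 (rule 73): 10001010000101
Gen 6 (rule 161): 00100100110010
Gen 7 (rule 73): 10000000110000
Gen 8 (rule 161): 00111110000111
Gen 9 (rule 73): 10100010110101
Gen 10 (rule 161): 01001001001010
Gen 11 (rule 73): 00000000000000
Gen 12 (rule 161): 11111111111111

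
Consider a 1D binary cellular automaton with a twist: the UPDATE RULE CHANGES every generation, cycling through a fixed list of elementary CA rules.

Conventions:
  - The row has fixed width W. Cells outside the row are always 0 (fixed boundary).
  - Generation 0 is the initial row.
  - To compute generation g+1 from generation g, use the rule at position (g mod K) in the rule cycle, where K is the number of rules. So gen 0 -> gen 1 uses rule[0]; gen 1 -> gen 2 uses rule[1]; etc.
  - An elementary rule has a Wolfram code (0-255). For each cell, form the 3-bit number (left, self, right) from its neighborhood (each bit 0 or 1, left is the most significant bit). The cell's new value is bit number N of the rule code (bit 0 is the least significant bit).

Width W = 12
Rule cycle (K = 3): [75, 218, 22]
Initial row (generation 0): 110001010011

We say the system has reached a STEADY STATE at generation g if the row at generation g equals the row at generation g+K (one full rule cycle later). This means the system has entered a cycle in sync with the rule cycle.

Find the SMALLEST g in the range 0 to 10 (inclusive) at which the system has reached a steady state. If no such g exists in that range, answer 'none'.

Answer: 6

Derivation:
Gen 0: 110001010011
Gen 1 (rule 75): 110110000111
Gen 2 (rule 218): 110111001111
Gen 3 (rule 22): 000000110000
Gen 4 (rule 75): 111111110111
Gen 5 (rule 218): 111111110111
Gen 6 (rule 22): 000000000000
Gen 7 (rule 75): 111111111111
Gen 8 (rule 218): 111111111111
Gen 9 (rule 22): 000000000000
Gen 10 (rule 75): 111111111111
Gen 11 (rule 218): 111111111111
Gen 12 (rule 22): 000000000000
Gen 13 (rule 75): 111111111111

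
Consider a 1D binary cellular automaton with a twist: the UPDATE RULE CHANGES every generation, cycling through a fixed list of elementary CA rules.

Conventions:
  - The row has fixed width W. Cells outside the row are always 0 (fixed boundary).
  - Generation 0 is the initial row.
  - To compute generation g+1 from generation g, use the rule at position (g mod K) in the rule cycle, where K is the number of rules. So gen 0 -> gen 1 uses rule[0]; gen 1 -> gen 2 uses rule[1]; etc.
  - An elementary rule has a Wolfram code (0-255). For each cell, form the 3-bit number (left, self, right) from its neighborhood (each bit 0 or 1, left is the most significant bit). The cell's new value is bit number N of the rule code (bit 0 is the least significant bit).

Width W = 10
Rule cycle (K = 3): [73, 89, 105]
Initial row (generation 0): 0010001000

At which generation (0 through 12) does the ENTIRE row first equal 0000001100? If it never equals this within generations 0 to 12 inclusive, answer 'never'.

Gen 0: 0010001000
Gen 1 (rule 73): 1000100011
Gen 2 (rule 89): 0110011011
Gen 3 (rule 105): 0110011111
Gen 4 (rule 73): 0110010001
Gen 5 (rule 89): 0111001100
Gen 6 (rule 105): 0101001101
Gen 7 (rule 73): 0000001100
Gen 8 (rule 89): 1111101111
Gen 9 (rule 105): 1000111001
Gen 10 (rule 73): 0010101000
Gen 11 (rule 89): 1000000111
Gen 12 (rule 105): 0011110101

Answer: 7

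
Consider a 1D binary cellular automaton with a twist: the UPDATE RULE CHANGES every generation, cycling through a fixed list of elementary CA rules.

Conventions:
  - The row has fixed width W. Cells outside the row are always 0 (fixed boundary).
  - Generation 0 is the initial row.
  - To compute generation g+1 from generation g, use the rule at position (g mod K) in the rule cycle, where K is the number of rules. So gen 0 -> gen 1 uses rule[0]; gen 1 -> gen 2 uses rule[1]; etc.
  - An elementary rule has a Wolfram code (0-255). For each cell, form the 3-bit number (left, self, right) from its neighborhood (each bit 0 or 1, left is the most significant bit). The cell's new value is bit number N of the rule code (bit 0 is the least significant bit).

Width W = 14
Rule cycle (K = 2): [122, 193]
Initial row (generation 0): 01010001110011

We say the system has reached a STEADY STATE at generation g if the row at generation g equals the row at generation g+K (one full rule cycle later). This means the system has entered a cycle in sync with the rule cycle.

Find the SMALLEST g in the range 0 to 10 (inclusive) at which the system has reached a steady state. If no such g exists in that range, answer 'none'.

Answer: none

Derivation:
Gen 0: 01010001110011
Gen 1 (rule 122): 10101011011111
Gen 2 (rule 193): 00000001001111
Gen 3 (rule 122): 00000010111001
Gen 4 (rule 193): 11111000011000
Gen 5 (rule 122): 10001100111100
Gen 6 (rule 193): 00100100011101
Gen 7 (rule 122): 01011010110110
Gen 8 (rule 193): 00001000010010
Gen 9 (rule 122): 00010100101101
Gen 10 (rule 193): 11000000000100
Gen 11 (rule 122): 11100000001010
Gen 12 (rule 193): 01101111100000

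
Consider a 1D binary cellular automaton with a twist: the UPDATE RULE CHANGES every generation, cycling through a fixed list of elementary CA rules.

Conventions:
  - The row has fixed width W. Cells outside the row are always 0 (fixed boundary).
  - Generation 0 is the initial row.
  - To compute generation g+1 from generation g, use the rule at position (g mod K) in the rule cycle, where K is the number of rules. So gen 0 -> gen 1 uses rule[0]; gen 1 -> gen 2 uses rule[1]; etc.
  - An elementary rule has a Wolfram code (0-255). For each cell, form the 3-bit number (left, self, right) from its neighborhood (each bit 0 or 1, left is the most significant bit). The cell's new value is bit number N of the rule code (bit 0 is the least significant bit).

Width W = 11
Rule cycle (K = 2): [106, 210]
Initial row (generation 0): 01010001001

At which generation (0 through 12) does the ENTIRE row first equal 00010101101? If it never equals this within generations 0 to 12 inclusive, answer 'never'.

Gen 0: 01010001001
Gen 1 (rule 106): 10100010010
Gen 2 (rule 210): 00010101101
Gen 3 (rule 106): 00101011110
Gen 4 (rule 210): 01000001111
Gen 5 (rule 106): 10000011001
Gen 6 (rule 210): 01000101110
Gen 7 (rule 106): 10001011010
Gen 8 (rule 210): 01010001001
Gen 9 (rule 106): 10100010010
Gen 10 (rule 210): 00010101101
Gen 11 (rule 106): 00101011110
Gen 12 (rule 210): 01000001111

Answer: 2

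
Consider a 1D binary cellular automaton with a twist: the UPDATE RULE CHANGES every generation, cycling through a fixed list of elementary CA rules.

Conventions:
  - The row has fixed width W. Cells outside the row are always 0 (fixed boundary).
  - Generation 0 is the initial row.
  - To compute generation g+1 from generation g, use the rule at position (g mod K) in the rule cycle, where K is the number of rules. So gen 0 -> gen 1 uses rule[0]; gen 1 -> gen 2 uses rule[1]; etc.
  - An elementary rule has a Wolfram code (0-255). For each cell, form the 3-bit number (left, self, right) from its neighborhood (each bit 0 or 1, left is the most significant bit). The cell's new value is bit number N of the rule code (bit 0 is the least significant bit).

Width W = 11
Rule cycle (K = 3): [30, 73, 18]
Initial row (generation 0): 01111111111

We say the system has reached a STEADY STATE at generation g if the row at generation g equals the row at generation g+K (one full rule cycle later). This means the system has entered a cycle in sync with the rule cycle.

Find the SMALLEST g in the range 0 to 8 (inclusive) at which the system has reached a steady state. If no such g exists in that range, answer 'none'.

Answer: 3

Derivation:
Gen 0: 01111111111
Gen 1 (rule 30): 11000000000
Gen 2 (rule 73): 11011111111
Gen 3 (rule 18): 00000000000
Gen 4 (rule 30): 00000000000
Gen 5 (rule 73): 11111111111
Gen 6 (rule 18): 00000000000
Gen 7 (rule 30): 00000000000
Gen 8 (rule 73): 11111111111
Gen 9 (rule 18): 00000000000
Gen 10 (rule 30): 00000000000
Gen 11 (rule 73): 11111111111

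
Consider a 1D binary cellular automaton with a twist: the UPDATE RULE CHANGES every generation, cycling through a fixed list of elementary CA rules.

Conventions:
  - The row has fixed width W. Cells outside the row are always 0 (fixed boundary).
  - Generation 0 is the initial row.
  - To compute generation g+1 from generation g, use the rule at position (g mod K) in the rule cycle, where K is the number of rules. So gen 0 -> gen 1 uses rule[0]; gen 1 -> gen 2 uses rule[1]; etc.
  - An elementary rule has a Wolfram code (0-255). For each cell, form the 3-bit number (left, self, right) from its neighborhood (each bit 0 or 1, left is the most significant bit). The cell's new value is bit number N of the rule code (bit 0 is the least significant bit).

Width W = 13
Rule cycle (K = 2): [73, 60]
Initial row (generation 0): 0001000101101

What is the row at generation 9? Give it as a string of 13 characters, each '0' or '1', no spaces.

Answer: 1011000000000

Derivation:
Gen 0: 0001000101101
Gen 1 (rule 73): 1100010001100
Gen 2 (rule 60): 1010011001010
Gen 3 (rule 73): 0000011000000
Gen 4 (rule 60): 0000010100000
Gen 5 (rule 73): 1111000001111
Gen 6 (rule 60): 1000100001000
Gen 7 (rule 73): 0010001100011
Gen 8 (rule 60): 0011001010010
Gen 9 (rule 73): 1011000000000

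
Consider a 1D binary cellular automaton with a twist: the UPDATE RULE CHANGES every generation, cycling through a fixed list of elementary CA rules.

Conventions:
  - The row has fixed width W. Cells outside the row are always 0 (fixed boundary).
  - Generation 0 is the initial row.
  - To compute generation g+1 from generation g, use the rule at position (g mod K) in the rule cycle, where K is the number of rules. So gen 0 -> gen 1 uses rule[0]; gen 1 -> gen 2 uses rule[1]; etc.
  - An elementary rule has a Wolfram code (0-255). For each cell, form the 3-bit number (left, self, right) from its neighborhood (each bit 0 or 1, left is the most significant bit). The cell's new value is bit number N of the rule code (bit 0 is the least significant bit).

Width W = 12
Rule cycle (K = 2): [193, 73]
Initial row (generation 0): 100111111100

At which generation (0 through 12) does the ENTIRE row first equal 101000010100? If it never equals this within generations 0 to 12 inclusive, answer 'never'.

Answer: 10

Derivation:
Gen 0: 100111111100
Gen 1 (rule 193): 000011111101
Gen 2 (rule 73): 111010000100
Gen 3 (rule 193): 011000110001
Gen 4 (rule 73): 011010110100
Gen 5 (rule 193): 001000010001
Gen 6 (rule 73): 100011000100
Gen 7 (rule 193): 001001010001
Gen 8 (rule 73): 100000000100
Gen 9 (rule 193): 001111110001
Gen 10 (rule 73): 101000010100
Gen 11 (rule 193): 000011000001
Gen 12 (rule 73): 111011011100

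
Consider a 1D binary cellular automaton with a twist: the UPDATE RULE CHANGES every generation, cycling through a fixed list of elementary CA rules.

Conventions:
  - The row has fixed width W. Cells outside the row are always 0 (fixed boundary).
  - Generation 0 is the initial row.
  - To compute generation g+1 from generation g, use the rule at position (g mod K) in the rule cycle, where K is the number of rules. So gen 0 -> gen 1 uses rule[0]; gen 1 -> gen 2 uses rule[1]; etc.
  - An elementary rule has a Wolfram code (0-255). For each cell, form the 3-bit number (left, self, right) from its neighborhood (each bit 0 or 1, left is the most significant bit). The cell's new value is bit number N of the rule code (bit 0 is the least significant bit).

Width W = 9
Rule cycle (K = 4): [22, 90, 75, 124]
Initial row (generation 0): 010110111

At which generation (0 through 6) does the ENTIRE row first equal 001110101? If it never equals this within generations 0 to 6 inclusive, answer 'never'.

Gen 0: 010110111
Gen 1 (rule 22): 110000000
Gen 2 (rule 90): 111000000
Gen 3 (rule 75): 101011111
Gen 4 (rule 124): 111110001
Gen 5 (rule 22): 000001011
Gen 6 (rule 90): 000010011

Answer: never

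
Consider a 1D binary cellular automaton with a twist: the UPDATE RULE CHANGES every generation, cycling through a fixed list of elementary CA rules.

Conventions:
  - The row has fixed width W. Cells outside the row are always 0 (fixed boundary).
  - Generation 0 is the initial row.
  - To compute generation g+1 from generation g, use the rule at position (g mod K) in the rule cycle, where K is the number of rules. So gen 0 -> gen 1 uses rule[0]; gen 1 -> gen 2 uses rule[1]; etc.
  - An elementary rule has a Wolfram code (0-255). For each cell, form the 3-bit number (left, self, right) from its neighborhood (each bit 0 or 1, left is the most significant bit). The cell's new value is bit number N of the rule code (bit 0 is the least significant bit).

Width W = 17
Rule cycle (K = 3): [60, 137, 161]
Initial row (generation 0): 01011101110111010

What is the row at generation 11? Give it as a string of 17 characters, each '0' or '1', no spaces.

Answer: 10100110100110000

Derivation:
Gen 0: 01011101110111010
Gen 1 (rule 60): 01110011001100111
Gen 2 (rule 137): 01100010001000110
Gen 3 (rule 161): 00001000100010000
Gen 4 (rule 60): 00001100110011000
Gen 5 (rule 137): 11101000100010011
Gen 6 (rule 161): 01010010001000000
Gen 7 (rule 60): 01111011001100000
Gen 8 (rule 137): 01110010001001111
Gen 9 (rule 161): 00100000100000110
Gen 10 (rule 60): 00110000110000101
Gen 11 (rule 137): 10100110100110000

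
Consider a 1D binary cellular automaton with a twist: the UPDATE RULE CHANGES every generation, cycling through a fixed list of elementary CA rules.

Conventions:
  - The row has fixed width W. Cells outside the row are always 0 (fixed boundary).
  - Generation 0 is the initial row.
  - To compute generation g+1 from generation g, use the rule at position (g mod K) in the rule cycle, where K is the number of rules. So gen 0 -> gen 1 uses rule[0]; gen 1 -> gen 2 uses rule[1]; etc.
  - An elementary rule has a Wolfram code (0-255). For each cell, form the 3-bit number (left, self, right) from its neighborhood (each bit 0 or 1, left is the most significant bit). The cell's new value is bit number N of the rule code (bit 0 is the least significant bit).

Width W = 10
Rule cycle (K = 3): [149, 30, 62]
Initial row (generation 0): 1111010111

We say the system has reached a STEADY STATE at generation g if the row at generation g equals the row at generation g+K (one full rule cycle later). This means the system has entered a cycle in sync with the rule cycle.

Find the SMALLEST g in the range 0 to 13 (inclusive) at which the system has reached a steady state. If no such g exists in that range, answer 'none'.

Gen 0: 1111010111
Gen 1 (rule 149): 0110010010
Gen 2 (rule 30): 1101111111
Gen 3 (rule 62): 1011000000
Gen 4 (rule 149): 1000111111
Gen 5 (rule 30): 1101100000
Gen 6 (rule 62): 1011010000
Gen 7 (rule 149): 1000011111
Gen 8 (rule 30): 1100110000
Gen 9 (rule 62): 1011101000
Gen 10 (rule 149): 1001001111
Gen 11 (rule 30): 1111111000
Gen 12 (rule 62): 1000000100
Gen 13 (rule 149): 1111110111
Gen 14 (rule 30): 1000000100
Gen 15 (rule 62): 1100001110
Gen 16 (rule 149): 0011100101

Answer: none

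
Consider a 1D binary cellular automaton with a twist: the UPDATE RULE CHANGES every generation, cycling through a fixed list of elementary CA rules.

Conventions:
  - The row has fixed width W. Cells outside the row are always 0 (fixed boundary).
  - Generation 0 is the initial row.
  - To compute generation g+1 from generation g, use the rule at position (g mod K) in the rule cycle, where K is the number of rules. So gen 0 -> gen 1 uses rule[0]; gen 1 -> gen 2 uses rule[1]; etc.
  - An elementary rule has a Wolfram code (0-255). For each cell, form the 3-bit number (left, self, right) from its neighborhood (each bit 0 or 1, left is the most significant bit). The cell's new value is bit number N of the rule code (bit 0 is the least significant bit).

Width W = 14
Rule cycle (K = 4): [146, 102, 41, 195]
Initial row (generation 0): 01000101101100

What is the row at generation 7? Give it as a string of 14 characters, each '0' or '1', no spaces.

Gen 0: 01000101101100
Gen 1 (rule 146): 10101000000010
Gen 2 (rule 102): 11111000000110
Gen 3 (rule 41): 10000011110100
Gen 4 (rule 195): 00111101110001
Gen 5 (rule 146): 01011000101010
Gen 6 (rule 102): 11101001111110
Gen 7 (rule 41): 10010001000000

Answer: 10010001000000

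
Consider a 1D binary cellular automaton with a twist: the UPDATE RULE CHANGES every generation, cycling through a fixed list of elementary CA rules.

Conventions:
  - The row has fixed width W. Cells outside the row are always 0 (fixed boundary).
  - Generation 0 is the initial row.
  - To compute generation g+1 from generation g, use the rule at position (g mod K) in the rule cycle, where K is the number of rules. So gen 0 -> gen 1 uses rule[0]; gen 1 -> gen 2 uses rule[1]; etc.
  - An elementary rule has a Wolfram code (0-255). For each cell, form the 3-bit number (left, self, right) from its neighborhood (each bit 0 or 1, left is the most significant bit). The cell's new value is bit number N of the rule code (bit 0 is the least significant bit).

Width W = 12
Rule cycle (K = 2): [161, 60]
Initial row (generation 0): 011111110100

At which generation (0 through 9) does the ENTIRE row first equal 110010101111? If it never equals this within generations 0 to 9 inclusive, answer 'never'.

Answer: 4

Derivation:
Gen 0: 011111110100
Gen 1 (rule 161): 001111101001
Gen 2 (rule 60): 001000011101
Gen 3 (rule 161): 100011001010
Gen 4 (rule 60): 110010101111
Gen 5 (rule 161): 000001010110
Gen 6 (rule 60): 000001111101
Gen 7 (rule 161): 111100111010
Gen 8 (rule 60): 100010100111
Gen 9 (rule 161): 001001000010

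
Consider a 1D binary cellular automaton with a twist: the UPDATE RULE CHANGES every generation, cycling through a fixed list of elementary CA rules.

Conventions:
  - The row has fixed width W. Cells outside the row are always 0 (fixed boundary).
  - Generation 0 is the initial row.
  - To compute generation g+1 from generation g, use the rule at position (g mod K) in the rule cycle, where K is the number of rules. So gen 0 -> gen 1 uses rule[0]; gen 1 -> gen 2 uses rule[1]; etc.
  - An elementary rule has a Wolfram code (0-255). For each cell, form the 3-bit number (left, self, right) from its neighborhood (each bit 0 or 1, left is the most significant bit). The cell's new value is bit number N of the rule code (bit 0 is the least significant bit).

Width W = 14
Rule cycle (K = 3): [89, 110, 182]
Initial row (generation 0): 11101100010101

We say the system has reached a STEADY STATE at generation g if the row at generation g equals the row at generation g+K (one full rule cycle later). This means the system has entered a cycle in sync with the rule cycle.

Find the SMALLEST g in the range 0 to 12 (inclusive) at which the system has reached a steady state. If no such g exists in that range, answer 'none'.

Answer: none

Derivation:
Gen 0: 11101100010101
Gen 1 (rule 89): 10101111000000
Gen 2 (rule 110): 11111001000000
Gen 3 (rule 182): 01110111100000
Gen 4 (rule 89): 01010100111111
Gen 5 (rule 110): 11111101100001
Gen 6 (rule 182): 01111010010011
Gen 7 (rule 89): 01001001001011
Gen 8 (rule 110): 11011011011111
Gen 9 (rule 182): 00100100101110
Gen 10 (rule 89): 10010010001011
Gen 11 (rule 110): 10110110011111
Gen 12 (rule 182): 11001001101110
Gen 13 (rule 89): 11100101101011
Gen 14 (rule 110): 10101111111111
Gen 15 (rule 182): 11110111111110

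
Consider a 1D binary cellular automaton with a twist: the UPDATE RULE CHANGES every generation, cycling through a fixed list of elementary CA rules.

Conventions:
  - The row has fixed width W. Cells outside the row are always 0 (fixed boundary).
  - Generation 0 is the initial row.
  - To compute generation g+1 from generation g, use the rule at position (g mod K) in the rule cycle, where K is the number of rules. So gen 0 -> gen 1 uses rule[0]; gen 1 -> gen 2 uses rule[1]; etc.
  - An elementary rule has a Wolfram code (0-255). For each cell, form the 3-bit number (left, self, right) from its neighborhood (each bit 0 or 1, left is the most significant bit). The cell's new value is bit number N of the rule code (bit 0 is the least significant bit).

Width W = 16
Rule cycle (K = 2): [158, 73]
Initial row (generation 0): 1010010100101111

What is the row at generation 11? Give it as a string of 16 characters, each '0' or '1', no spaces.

Gen 0: 1010010100101111
Gen 1 (rule 158): 1011110111101110
Gen 2 (rule 73): 0010010100101010
Gen 3 (rule 158): 0111110111101011
Gen 4 (rule 73): 0100010100100011
Gen 5 (rule 158): 1110110111110110
Gen 6 (rule 73): 1010110100010110
Gen 7 (rule 158): 1010100110110101
Gen 8 (rule 73): 0000000110110000
Gen 9 (rule 158): 0000001100101000
Gen 10 (rule 73): 1111101100000011
Gen 11 (rule 158): 1111001010000110

Answer: 1111001010000110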